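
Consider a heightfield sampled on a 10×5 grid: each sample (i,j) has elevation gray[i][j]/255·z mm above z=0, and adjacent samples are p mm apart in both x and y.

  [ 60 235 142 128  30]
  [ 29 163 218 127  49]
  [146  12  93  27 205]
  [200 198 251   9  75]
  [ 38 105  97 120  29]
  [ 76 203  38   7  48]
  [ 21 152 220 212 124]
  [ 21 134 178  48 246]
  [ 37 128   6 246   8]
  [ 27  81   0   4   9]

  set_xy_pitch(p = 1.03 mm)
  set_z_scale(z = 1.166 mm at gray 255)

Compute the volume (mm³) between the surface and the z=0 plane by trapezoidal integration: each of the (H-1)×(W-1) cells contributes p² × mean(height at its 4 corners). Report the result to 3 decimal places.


height_mm = gray/255 × 1.166; cell vol = 1.03² × mean(4 corners)
unit = 1.03² × 1.166 / (4×255) = 0.00121275 mm³ per gray-sum
row 0: Σ corner-gray over 4 cells = 2194  → 2.6608
row 1: Σ corner-gray over 4 cells = 1709  → 2.0726
row 2: Σ corner-gray over 4 cells = 1806  → 2.1902
row 3: Σ corner-gray over 4 cells = 1902  → 2.3067
row 4: Σ corner-gray over 4 cells = 1331  → 1.6142
row 5: Σ corner-gray over 4 cells = 1933  → 2.3443
row 6: Σ corner-gray over 4 cells = 2300  → 2.7893
row 7: Σ corner-gray over 4 cells = 1792  → 2.1733
row 8: Σ corner-gray over 4 cells = 1011  → 1.2261
Σ rows: total corner-gray = 15978  → 19.3774 mm³

19.377


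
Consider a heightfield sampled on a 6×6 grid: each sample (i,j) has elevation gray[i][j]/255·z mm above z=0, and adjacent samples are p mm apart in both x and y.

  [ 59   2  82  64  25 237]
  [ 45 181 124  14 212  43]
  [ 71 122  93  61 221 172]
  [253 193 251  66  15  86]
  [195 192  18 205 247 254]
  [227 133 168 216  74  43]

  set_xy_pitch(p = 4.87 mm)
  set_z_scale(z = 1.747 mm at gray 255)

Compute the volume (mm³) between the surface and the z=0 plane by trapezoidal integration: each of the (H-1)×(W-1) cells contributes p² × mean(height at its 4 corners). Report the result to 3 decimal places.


height_mm = gray/255 × 1.747; cell vol = 4.87² × mean(4 corners)
unit = 4.87² × 1.747 / (4×255) = 0.040621 mm³ per gray-sum
row 0: Σ corner-gray over 5 cells = 1792  → 72.7928
row 1: Σ corner-gray over 5 cells = 2387  → 96.9623
row 2: Σ corner-gray over 5 cells = 2626  → 106.6708
row 3: Σ corner-gray over 5 cells = 3162  → 128.4436
row 4: Σ corner-gray over 5 cells = 3225  → 131.0027
Σ rows: total corner-gray = 13192  → 535.8723 mm³

535.872


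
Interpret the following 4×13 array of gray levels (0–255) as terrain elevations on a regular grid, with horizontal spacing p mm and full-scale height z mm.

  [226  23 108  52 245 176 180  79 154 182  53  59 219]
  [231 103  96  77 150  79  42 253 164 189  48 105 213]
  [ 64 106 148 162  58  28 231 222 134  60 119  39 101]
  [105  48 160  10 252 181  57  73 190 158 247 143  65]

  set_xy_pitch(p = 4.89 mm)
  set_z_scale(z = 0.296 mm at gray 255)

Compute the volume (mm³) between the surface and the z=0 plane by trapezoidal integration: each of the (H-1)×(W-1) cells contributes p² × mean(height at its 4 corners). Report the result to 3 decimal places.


height_mm = gray/255 × 0.296; cell vol = 4.89² × mean(4 corners)
unit = 4.89² × 0.296 / (4×255) = 0.0069392 mm³ per gray-sum
row 0: Σ corner-gray over 12 cells = 6123  → 42.4887
row 1: Σ corner-gray over 12 cells = 5835  → 40.4902
row 2: Σ corner-gray over 12 cells = 5987  → 41.5450
Σ rows: total corner-gray = 17945  → 124.5239 mm³

124.524


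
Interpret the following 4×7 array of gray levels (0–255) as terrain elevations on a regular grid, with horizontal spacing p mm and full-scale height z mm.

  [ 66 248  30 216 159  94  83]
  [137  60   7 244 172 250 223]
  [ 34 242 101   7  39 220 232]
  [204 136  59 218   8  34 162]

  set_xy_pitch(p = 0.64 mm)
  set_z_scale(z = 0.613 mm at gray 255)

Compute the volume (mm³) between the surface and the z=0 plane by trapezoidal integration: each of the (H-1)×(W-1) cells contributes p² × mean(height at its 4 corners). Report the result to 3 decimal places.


height_mm = gray/255 × 0.613; cell vol = 0.64² × mean(4 corners)
unit = 0.64² × 0.613 / (4×255) = 0.000246162 mm³ per gray-sum
row 0: Σ corner-gray over 6 cells = 3469  → 0.8539
row 1: Σ corner-gray over 6 cells = 3310  → 0.8148
row 2: Σ corner-gray over 6 cells = 2760  → 0.6794
Σ rows: total corner-gray = 9539  → 2.3481 mm³

2.348


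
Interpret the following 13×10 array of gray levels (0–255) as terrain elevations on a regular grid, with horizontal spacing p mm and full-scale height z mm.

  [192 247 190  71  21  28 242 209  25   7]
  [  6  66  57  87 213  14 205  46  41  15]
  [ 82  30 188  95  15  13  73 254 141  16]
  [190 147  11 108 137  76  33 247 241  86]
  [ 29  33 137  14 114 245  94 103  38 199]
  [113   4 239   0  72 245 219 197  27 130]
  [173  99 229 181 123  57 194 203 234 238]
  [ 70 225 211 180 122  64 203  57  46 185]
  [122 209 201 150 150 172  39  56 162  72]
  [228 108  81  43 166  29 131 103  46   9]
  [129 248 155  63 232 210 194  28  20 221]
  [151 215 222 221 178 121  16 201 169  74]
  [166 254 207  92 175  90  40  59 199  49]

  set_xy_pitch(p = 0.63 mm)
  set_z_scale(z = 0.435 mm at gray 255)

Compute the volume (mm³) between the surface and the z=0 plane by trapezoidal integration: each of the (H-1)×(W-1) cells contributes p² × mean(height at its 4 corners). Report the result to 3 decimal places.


height_mm = gray/255 × 0.435; cell vol = 0.63² × mean(4 corners)
unit = 0.63² × 0.435 / (4×255) = 0.000169266 mm³ per gray-sum
row 0: Σ corner-gray over 9 cells = 3744  → 0.6337
row 1: Σ corner-gray over 9 cells = 3195  → 0.5408
row 2: Σ corner-gray over 9 cells = 3992  → 0.6757
row 3: Σ corner-gray over 9 cells = 4060  → 0.6872
row 4: Σ corner-gray over 9 cells = 4033  → 0.6827
row 5: Σ corner-gray over 9 cells = 5300  → 0.8971
row 6: Σ corner-gray over 9 cells = 5522  → 0.9347
row 7: Σ corner-gray over 9 cells = 4943  → 0.8367
row 8: Σ corner-gray over 9 cells = 4123  → 0.6979
row 9: Σ corner-gray over 9 cells = 4301  → 0.7280
row 10: Σ corner-gray over 9 cells = 5561  → 0.9413
row 11: Σ corner-gray over 9 cells = 5358  → 0.9069
Σ rows: total corner-gray = 54132  → 9.1627 mm³

9.163


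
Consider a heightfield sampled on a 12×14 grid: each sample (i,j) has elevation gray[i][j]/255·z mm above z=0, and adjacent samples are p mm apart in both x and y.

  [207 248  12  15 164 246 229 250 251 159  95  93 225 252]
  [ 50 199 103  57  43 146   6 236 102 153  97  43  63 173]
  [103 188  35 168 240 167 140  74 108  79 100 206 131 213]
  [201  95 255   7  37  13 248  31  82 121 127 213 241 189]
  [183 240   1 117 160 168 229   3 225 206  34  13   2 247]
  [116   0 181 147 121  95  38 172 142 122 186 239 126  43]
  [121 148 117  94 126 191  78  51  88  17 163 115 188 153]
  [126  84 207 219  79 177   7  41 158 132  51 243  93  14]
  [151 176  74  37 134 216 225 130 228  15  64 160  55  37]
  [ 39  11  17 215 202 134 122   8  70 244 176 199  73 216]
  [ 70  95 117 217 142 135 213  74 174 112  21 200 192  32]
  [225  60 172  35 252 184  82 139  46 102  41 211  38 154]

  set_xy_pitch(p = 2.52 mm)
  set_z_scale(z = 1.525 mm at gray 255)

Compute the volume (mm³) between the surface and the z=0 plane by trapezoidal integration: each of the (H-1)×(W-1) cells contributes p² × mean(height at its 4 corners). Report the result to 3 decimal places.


683.127

height_mm = gray/255 × 1.525; cell vol = 2.52² × mean(4 corners)
unit = 2.52² × 1.525 / (4×255) = 0.00949447 mm³ per gray-sum
row 0: Σ corner-gray over 13 cells = 7152  → 67.9045
row 1: Σ corner-gray over 13 cells = 6307  → 59.8816
row 2: Σ corner-gray over 13 cells = 6918  → 65.6827
row 3: Σ corner-gray over 13 cells = 6556  → 62.2457
row 4: Σ corner-gray over 13 cells = 6523  → 61.9324
row 5: Σ corner-gray over 13 cells = 6323  → 60.0335
row 6: Σ corner-gray over 13 cells = 6148  → 58.3720
row 7: Σ corner-gray over 13 cells = 6338  → 60.1760
row 8: Σ corner-gray over 13 cells = 6413  → 60.8880
row 9: Σ corner-gray over 13 cells = 6683  → 63.4515
row 10: Σ corner-gray over 13 cells = 6589  → 62.5591
Σ rows: total corner-gray = 71950  → 683.1272 mm³


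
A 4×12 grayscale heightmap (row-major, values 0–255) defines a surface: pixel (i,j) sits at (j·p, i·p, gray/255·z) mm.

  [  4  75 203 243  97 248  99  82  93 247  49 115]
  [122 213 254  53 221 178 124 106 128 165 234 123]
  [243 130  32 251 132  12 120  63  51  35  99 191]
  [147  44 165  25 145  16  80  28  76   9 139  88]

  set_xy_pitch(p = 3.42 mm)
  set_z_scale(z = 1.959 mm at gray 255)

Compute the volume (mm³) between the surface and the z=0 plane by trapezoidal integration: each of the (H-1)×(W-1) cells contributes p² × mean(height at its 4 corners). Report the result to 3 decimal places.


height_mm = gray/255 × 1.959; cell vol = 3.42² × mean(4 corners)
unit = 3.42² × 1.959 / (4×255) = 0.022464 mm³ per gray-sum
row 0: Σ corner-gray over 11 cells = 6588  → 147.9926
row 1: Σ corner-gray over 11 cells = 5881  → 132.1106
row 2: Σ corner-gray over 11 cells = 3973  → 89.2493
Σ rows: total corner-gray = 16442  → 369.3526 mm³

369.353


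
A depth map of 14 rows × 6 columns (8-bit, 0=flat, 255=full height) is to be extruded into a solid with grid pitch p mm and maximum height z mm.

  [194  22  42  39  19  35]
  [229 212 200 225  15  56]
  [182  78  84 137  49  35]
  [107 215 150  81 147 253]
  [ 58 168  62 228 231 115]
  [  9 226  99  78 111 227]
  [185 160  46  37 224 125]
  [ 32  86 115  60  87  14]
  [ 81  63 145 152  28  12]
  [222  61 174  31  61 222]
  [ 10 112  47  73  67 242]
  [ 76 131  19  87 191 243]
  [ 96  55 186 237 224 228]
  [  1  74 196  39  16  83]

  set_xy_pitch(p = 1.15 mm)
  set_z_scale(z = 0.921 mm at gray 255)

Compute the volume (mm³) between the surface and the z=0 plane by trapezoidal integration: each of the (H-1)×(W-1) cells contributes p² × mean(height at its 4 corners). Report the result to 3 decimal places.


height_mm = gray/255 × 0.921; cell vol = 1.15² × mean(4 corners)
unit = 1.15² × 0.921 / (4×255) = 0.00119414 mm³ per gray-sum
row 0: Σ corner-gray over 5 cells = 2062  → 2.4623
row 1: Σ corner-gray over 5 cells = 2502  → 2.9877
row 2: Σ corner-gray over 5 cells = 2459  → 2.9364
row 3: Σ corner-gray over 5 cells = 3097  → 3.6983
row 4: Σ corner-gray over 5 cells = 2815  → 3.3615
row 5: Σ corner-gray over 5 cells = 2508  → 2.9949
row 6: Σ corner-gray over 5 cells = 1986  → 2.3716
row 7: Σ corner-gray over 5 cells = 1611  → 1.9238
row 8: Σ corner-gray over 5 cells = 1967  → 2.3489
row 9: Σ corner-gray over 5 cells = 1948  → 2.3262
row 10: Σ corner-gray over 5 cells = 2025  → 2.4181
row 11: Σ corner-gray over 5 cells = 2903  → 3.4666
row 12: Σ corner-gray over 5 cells = 2462  → 2.9400
Σ rows: total corner-gray = 30345  → 36.2362 mm³

36.236


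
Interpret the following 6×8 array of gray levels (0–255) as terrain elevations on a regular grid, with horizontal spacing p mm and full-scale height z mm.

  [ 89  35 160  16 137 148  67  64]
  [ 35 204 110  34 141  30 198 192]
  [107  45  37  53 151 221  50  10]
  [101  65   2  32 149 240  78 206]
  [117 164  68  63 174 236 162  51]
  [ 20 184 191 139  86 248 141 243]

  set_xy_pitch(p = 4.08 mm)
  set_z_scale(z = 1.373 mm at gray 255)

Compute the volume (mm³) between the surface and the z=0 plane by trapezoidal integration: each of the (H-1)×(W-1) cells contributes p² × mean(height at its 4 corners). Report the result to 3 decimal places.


358.204

height_mm = gray/255 × 1.373; cell vol = 4.08² × mean(4 corners)
unit = 4.08² × 1.373 / (4×255) = 0.0224074 mm³ per gray-sum
row 0: Σ corner-gray over 7 cells = 2940  → 65.8776
row 1: Σ corner-gray over 7 cells = 2892  → 64.8021
row 2: Σ corner-gray over 7 cells = 2670  → 59.8277
row 3: Σ corner-gray over 7 cells = 3341  → 74.8630
row 4: Σ corner-gray over 7 cells = 4143  → 92.8337
Σ rows: total corner-gray = 15986  → 358.2041 mm³


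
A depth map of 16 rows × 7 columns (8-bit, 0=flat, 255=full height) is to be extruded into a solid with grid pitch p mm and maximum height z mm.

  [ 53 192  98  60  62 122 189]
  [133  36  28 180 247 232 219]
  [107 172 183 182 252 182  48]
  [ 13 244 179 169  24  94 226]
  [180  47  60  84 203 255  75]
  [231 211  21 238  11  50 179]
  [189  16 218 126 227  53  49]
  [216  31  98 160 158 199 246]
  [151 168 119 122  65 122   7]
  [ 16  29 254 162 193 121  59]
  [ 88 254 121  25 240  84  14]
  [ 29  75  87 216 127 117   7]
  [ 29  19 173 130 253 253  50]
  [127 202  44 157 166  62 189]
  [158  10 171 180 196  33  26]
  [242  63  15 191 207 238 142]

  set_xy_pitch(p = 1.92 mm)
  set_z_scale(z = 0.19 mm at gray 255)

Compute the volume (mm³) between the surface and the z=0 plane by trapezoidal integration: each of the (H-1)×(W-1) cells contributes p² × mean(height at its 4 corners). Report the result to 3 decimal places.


height_mm = gray/255 × 0.19; cell vol = 1.92² × mean(4 corners)
unit = 1.92² × 0.19 / (4×255) = 0.000686682 mm³ per gray-sum
row 0: Σ corner-gray over 6 cells = 3108  → 2.1342
row 1: Σ corner-gray over 6 cells = 3895  → 2.6746
row 2: Σ corner-gray over 6 cells = 3756  → 2.5792
row 3: Σ corner-gray over 6 cells = 3212  → 2.2056
row 4: Σ corner-gray over 6 cells = 3025  → 2.0772
row 5: Σ corner-gray over 6 cells = 2990  → 2.0532
row 6: Σ corner-gray over 6 cells = 3272  → 2.2468
row 7: Σ corner-gray over 6 cells = 3104  → 2.1315
row 8: Σ corner-gray over 6 cells = 2943  → 2.0209
row 9: Σ corner-gray over 6 cells = 3143  → 2.1582
row 10: Σ corner-gray over 6 cells = 2830  → 1.9433
row 11: Σ corner-gray over 6 cells = 3015  → 2.0703
row 12: Σ corner-gray over 6 cells = 3313  → 2.2750
row 13: Σ corner-gray over 6 cells = 2942  → 2.0202
row 14: Σ corner-gray over 6 cells = 3176  → 2.1809
Σ rows: total corner-gray = 47724  → 32.7712 mm³

32.771


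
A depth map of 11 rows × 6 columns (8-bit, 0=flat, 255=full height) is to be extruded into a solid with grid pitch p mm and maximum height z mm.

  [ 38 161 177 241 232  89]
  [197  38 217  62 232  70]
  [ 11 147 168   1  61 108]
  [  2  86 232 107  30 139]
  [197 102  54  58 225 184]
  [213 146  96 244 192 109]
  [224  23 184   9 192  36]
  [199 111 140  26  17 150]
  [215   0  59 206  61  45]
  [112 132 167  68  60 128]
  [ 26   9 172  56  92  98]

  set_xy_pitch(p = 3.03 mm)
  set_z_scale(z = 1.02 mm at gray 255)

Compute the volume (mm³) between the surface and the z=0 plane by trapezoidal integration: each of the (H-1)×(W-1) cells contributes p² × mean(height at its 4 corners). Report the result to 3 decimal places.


height_mm = gray/255 × 1.02; cell vol = 3.03² × mean(4 corners)
unit = 3.03² × 1.02 / (4×255) = 0.0091809 mm³ per gray-sum
row 0: Σ corner-gray over 5 cells = 3114  → 28.5893
row 1: Σ corner-gray over 5 cells = 2238  → 20.5469
row 2: Σ corner-gray over 5 cells = 1924  → 17.6641
row 3: Σ corner-gray over 5 cells = 2310  → 21.2079
row 4: Σ corner-gray over 5 cells = 2937  → 26.9643
row 5: Σ corner-gray over 5 cells = 2754  → 25.2842
row 6: Σ corner-gray over 5 cells = 2013  → 18.4812
row 7: Σ corner-gray over 5 cells = 1849  → 16.9755
row 8: Σ corner-gray over 5 cells = 2006  → 18.4169
row 9: Σ corner-gray over 5 cells = 1876  → 17.2234
Σ rows: total corner-gray = 23021  → 211.3535 mm³

211.353


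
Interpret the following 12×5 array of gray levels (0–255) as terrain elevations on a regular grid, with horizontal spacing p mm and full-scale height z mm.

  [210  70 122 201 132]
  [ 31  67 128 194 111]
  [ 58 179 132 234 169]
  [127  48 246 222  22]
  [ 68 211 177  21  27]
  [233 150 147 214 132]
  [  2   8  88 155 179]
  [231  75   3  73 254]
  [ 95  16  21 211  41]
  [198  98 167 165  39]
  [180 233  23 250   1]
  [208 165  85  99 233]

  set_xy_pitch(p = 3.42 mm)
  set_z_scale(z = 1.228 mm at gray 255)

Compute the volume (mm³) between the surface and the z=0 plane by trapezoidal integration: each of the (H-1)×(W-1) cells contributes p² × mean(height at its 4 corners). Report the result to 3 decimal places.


316.652

height_mm = gray/255 × 1.228; cell vol = 3.42² × mean(4 corners)
unit = 3.42² × 1.228 / (4×255) = 0.0140815 mm³ per gray-sum
row 0: Σ corner-gray over 4 cells = 2048  → 28.8390
row 1: Σ corner-gray over 4 cells = 2237  → 31.5004
row 2: Σ corner-gray over 4 cells = 2498  → 35.1757
row 3: Σ corner-gray over 4 cells = 2094  → 29.4868
row 4: Σ corner-gray over 4 cells = 2300  → 32.3876
row 5: Σ corner-gray over 4 cells = 2070  → 29.1488
row 6: Σ corner-gray over 4 cells = 1470  → 20.6999
row 7: Σ corner-gray over 4 cells = 1419  → 19.9817
row 8: Σ corner-gray over 4 cells = 1729  → 24.3470
row 9: Σ corner-gray over 4 cells = 2290  → 32.2467
row 10: Σ corner-gray over 4 cells = 2332  → 32.8382
Σ rows: total corner-gray = 22487  → 316.6518 mm³


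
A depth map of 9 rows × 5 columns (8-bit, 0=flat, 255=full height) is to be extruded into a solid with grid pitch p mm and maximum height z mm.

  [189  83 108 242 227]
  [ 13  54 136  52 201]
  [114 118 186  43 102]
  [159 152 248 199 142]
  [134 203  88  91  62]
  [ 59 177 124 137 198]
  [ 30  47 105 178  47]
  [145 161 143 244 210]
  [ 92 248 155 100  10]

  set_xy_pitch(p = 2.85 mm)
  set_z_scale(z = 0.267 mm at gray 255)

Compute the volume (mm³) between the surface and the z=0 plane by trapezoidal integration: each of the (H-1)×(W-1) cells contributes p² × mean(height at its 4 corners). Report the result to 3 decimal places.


height_mm = gray/255 × 0.267; cell vol = 2.85² × mean(4 corners)
unit = 2.85² × 0.267 / (4×255) = 0.00212618 mm³ per gray-sum
row 0: Σ corner-gray over 4 cells = 1980  → 4.2098
row 1: Σ corner-gray over 4 cells = 1608  → 3.4189
row 2: Σ corner-gray over 4 cells = 2409  → 5.1220
row 3: Σ corner-gray over 4 cells = 2459  → 5.2283
row 4: Σ corner-gray over 4 cells = 2093  → 4.4501
row 5: Σ corner-gray over 4 cells = 1870  → 3.9760
row 6: Σ corner-gray over 4 cells = 2188  → 4.6521
row 7: Σ corner-gray over 4 cells = 2559  → 5.4409
Σ rows: total corner-gray = 17166  → 36.4981 mm³

36.498


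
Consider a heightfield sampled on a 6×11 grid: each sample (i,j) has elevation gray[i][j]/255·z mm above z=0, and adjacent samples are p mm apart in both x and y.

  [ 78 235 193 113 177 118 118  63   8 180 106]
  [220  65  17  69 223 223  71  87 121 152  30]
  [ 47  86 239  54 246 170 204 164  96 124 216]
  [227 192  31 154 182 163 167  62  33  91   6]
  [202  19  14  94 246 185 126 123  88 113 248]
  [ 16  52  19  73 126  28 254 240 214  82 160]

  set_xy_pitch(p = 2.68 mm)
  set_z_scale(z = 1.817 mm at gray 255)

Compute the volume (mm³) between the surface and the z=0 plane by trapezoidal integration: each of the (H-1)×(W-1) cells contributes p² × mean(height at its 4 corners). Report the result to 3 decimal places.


height_mm = gray/255 × 1.817; cell vol = 2.68² × mean(4 corners)
unit = 2.68² × 1.817 / (4×255) = 0.0127945 mm³ per gray-sum
row 0: Σ corner-gray over 10 cells = 4900  → 62.6932
row 1: Σ corner-gray over 10 cells = 5335  → 68.2588
row 2: Σ corner-gray over 10 cells = 5412  → 69.2440
row 3: Σ corner-gray over 10 cells = 4849  → 62.0407
row 4: Σ corner-gray over 10 cells = 4818  → 61.6440
Σ rows: total corner-gray = 25314  → 323.8807 mm³

323.881


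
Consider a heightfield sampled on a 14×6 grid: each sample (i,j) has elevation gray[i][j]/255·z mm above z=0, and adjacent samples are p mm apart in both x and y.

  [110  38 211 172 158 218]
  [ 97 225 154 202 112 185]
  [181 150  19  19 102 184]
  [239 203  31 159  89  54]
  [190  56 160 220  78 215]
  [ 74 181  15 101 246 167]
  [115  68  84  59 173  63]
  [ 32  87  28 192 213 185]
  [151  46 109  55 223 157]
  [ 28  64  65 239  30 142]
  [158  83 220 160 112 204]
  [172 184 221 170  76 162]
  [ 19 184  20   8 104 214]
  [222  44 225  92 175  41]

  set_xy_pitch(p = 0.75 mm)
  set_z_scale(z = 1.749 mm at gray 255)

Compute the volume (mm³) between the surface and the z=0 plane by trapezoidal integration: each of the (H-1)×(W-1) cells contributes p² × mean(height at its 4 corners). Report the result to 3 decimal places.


height_mm = gray/255 × 1.749; cell vol = 0.75² × mean(4 corners)
unit = 0.75² × 1.749 / (4×255) = 0.000964522 mm³ per gray-sum
row 0: Σ corner-gray over 5 cells = 3154  → 3.0421
row 1: Σ corner-gray over 5 cells = 2613  → 2.5203
row 2: Σ corner-gray over 5 cells = 2202  → 2.1239
row 3: Σ corner-gray over 5 cells = 2690  → 2.5946
row 4: Σ corner-gray over 5 cells = 2760  → 2.6621
row 5: Σ corner-gray over 5 cells = 2273  → 2.1924
row 6: Σ corner-gray over 5 cells = 2203  → 2.1248
row 7: Σ corner-gray over 5 cells = 2431  → 2.3448
row 8: Σ corner-gray over 5 cells = 2140  → 2.0641
row 9: Σ corner-gray over 5 cells = 2478  → 2.3901
row 10: Σ corner-gray over 5 cells = 3148  → 3.0363
row 11: Σ corner-gray over 5 cells = 2501  → 2.4123
row 12: Σ corner-gray over 5 cells = 2200  → 2.1219
Σ rows: total corner-gray = 32793  → 31.6296 mm³

31.630


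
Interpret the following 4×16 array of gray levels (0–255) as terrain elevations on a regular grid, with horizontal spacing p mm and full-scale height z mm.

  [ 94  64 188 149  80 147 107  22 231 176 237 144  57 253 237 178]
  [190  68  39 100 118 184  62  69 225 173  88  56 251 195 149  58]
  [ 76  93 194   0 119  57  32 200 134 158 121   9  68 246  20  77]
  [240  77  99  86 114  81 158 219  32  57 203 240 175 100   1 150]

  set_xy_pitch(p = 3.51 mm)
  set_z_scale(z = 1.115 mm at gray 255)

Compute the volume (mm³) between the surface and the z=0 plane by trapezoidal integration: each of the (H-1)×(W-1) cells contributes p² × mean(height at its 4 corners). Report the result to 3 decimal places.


height_mm = gray/255 × 1.115; cell vol = 3.51² × mean(4 corners)
unit = 3.51² × 1.115 / (4×255) = 0.0134676 mm³ per gray-sum
row 0: Σ corner-gray over 15 cells = 8258  → 111.2151
row 1: Σ corner-gray over 15 cells = 6857  → 92.3471
row 2: Σ corner-gray over 15 cells = 6729  → 90.6232
Σ rows: total corner-gray = 21844  → 294.1854 mm³

294.185


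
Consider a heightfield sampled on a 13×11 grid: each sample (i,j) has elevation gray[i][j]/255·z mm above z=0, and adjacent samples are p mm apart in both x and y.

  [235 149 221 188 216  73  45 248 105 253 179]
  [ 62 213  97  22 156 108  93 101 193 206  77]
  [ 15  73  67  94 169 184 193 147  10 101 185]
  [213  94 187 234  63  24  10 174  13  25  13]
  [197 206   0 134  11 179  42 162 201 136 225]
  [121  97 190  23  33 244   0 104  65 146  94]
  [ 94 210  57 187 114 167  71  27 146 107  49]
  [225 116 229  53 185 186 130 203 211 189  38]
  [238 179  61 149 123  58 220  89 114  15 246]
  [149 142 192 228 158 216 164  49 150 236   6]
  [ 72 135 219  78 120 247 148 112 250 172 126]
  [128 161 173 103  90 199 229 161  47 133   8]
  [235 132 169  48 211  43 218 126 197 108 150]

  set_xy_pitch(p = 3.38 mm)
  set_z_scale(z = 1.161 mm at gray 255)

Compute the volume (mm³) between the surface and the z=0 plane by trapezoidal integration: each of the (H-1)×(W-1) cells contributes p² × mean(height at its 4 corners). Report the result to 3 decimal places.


height_mm = gray/255 × 1.161; cell vol = 3.38² × mean(4 corners)
unit = 3.38² × 1.161 / (4×255) = 0.0130037 mm³ per gray-sum
row 0: Σ corner-gray over 10 cells = 5927  → 77.0727
row 1: Σ corner-gray over 10 cells = 4793  → 62.3265
row 2: Σ corner-gray over 10 cells = 4150  → 53.9652
row 3: Σ corner-gray over 10 cells = 4438  → 57.7102
row 4: Σ corner-gray over 10 cells = 4583  → 59.5958
row 5: Σ corner-gray over 10 cells = 4334  → 56.3578
row 6: Σ corner-gray over 10 cells = 5582  → 72.5864
row 7: Σ corner-gray over 10 cells = 5767  → 74.9921
row 8: Σ corner-gray over 10 cells = 5725  → 74.4459
row 9: Σ corner-gray over 10 cells = 6385  → 83.0283
row 10: Σ corner-gray over 10 cells = 5888  → 76.5655
row 11: Σ corner-gray over 10 cells = 5617  → 73.0415
Σ rows: total corner-gray = 63189  → 821.6880 mm³

821.688


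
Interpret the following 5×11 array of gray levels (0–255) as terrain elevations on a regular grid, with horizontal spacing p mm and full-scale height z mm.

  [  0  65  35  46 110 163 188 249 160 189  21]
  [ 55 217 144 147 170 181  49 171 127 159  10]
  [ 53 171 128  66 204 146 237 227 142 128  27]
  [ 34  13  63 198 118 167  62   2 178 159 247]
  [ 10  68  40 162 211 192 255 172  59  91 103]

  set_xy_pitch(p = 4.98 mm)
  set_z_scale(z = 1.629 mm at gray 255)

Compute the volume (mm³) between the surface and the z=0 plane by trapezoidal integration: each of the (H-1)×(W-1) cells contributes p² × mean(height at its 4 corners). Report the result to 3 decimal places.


831.445

height_mm = gray/255 × 1.629; cell vol = 4.98² × mean(4 corners)
unit = 4.98² × 1.629 / (4×255) = 0.0396077 mm³ per gray-sum
row 0: Σ corner-gray over 10 cells = 5226  → 206.9898
row 1: Σ corner-gray over 10 cells = 5773  → 228.6552
row 2: Σ corner-gray over 10 cells = 5179  → 205.1283
row 3: Σ corner-gray over 10 cells = 4814  → 190.6715
Σ rows: total corner-gray = 20992  → 831.4448 mm³


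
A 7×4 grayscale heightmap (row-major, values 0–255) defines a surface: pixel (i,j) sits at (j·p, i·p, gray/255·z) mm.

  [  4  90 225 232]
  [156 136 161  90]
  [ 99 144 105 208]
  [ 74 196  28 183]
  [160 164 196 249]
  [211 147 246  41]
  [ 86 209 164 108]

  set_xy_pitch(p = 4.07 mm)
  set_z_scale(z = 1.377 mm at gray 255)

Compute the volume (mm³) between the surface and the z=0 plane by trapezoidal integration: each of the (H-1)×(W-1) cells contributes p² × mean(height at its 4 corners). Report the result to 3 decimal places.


height_mm = gray/255 × 1.377; cell vol = 4.07² × mean(4 corners)
unit = 4.07² × 1.377 / (4×255) = 0.0223626 mm³ per gray-sum
row 0: Σ corner-gray over 3 cells = 1706  → 38.1506
row 1: Σ corner-gray over 3 cells = 1645  → 36.7865
row 2: Σ corner-gray over 3 cells = 1510  → 33.7675
row 3: Σ corner-gray over 3 cells = 1834  → 41.0130
row 4: Σ corner-gray over 3 cells = 2167  → 48.4598
row 5: Σ corner-gray over 3 cells = 1978  → 44.2333
Σ rows: total corner-gray = 10840  → 242.4107 mm³

242.411


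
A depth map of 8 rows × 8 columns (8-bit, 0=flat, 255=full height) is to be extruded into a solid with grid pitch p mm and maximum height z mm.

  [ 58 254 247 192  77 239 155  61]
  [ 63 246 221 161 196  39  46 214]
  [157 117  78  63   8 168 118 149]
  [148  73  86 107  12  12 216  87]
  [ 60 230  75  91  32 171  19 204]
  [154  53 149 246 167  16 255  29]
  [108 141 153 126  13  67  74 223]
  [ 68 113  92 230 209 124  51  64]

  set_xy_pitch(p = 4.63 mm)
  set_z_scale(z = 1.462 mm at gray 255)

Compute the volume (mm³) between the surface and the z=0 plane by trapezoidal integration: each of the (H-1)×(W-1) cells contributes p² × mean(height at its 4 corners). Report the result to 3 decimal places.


724.801

height_mm = gray/255 × 1.462; cell vol = 4.63² × mean(4 corners)
unit = 4.63² × 1.462 / (4×255) = 0.0307262 mm³ per gray-sum
row 0: Σ corner-gray over 7 cells = 4542  → 139.5585
row 1: Σ corner-gray over 7 cells = 3505  → 107.6954
row 2: Σ corner-gray over 7 cells = 2657  → 81.6396
row 3: Σ corner-gray over 7 cells = 2747  → 84.4049
row 4: Σ corner-gray over 7 cells = 3455  → 106.1591
row 5: Σ corner-gray over 7 cells = 3434  → 105.5139
row 6: Σ corner-gray over 7 cells = 3249  → 99.8295
Σ rows: total corner-gray = 23589  → 724.8009 mm³


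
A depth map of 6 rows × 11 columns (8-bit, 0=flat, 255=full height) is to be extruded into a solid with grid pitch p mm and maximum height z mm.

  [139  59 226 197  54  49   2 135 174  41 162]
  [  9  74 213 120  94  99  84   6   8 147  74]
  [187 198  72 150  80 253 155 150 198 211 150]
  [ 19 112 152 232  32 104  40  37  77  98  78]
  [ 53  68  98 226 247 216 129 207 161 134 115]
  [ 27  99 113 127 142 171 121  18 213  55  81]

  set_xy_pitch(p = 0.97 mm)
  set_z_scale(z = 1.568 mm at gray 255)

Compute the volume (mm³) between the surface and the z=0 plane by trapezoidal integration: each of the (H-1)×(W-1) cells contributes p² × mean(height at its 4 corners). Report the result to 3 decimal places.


35.435

height_mm = gray/255 × 1.568; cell vol = 0.97² × mean(4 corners)
unit = 0.97² × 1.568 / (4×255) = 0.0014464 mm³ per gray-sum
row 0: Σ corner-gray over 10 cells = 3948  → 5.7104
row 1: Σ corner-gray over 10 cells = 5044  → 7.2957
row 2: Σ corner-gray over 10 cells = 5136  → 7.4287
row 3: Σ corner-gray over 10 cells = 5005  → 7.2392
row 4: Σ corner-gray over 10 cells = 5366  → 7.7614
Σ rows: total corner-gray = 24499  → 35.4354 mm³


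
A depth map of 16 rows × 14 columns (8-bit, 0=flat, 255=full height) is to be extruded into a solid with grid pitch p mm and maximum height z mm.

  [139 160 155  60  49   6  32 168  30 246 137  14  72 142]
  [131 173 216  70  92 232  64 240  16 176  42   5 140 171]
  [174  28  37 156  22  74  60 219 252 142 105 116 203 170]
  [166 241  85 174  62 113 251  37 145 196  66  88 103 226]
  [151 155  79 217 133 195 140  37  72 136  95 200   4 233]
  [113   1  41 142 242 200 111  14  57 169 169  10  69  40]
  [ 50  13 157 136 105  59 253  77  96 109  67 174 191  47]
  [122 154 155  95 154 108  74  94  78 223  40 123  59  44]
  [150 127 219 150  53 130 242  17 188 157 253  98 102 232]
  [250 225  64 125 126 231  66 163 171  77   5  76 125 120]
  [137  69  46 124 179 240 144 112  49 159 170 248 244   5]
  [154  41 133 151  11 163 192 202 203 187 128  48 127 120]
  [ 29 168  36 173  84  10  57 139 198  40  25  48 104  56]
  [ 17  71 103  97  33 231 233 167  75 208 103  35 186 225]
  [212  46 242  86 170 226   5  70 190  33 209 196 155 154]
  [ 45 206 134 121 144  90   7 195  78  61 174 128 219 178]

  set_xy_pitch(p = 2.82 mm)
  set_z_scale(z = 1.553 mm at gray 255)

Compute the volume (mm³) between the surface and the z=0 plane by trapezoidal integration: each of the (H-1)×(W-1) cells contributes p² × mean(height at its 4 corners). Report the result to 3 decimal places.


height_mm = gray/255 × 1.553; cell vol = 2.82² × mean(4 corners)
unit = 2.82² × 1.553 / (4×255) = 0.0121079 mm³ per gray-sum
row 0: Σ corner-gray over 13 cells = 5773  → 69.8990
row 1: Σ corner-gray over 13 cells = 6406  → 77.5633
row 2: Σ corner-gray over 13 cells = 6686  → 80.9535
row 3: Σ corner-gray over 13 cells = 6824  → 82.6244
row 4: Σ corner-gray over 13 cells = 5913  → 71.5941
row 5: Σ corner-gray over 13 cells = 5574  → 67.4895
row 6: Σ corner-gray over 13 cells = 5851  → 70.8434
row 7: Σ corner-gray over 13 cells = 6734  → 81.5347
row 8: Σ corner-gray over 13 cells = 7132  → 86.3537
row 9: Σ corner-gray over 13 cells = 6988  → 84.6101
row 10: Σ corner-gray over 13 cells = 7156  → 86.6443
row 11: Σ corner-gray over 13 cells = 5695  → 68.9546
row 12: Σ corner-gray over 13 cells = 5575  → 67.5016
row 13: Σ corner-gray over 13 cells = 6948  → 84.1258
row 14: Σ corner-gray over 13 cells = 6959  → 84.2590
Σ rows: total corner-gray = 96214  → 1164.9513 mm³

1164.951


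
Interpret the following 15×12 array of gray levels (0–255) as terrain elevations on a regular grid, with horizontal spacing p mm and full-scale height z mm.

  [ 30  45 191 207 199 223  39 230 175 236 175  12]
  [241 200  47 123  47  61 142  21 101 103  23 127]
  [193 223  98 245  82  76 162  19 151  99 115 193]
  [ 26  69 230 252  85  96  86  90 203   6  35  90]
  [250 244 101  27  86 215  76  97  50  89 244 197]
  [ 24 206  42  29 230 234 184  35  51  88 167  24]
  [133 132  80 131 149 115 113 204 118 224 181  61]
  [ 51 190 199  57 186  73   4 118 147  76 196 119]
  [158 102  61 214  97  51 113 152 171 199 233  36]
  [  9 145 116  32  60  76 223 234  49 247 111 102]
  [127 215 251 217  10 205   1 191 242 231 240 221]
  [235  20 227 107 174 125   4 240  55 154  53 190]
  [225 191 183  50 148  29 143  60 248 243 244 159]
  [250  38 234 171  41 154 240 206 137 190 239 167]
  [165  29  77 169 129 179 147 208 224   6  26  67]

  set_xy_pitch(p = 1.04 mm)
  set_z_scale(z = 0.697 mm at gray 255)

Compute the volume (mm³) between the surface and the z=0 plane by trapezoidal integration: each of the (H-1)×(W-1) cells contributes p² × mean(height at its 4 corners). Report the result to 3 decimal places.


height_mm = gray/255 × 0.697; cell vol = 1.04² × mean(4 corners)
unit = 1.04² × 0.697 / (4×255) = 0.000739093 mm³ per gray-sum
row 0: Σ corner-gray over 11 cells = 5586  → 4.1286
row 1: Σ corner-gray over 11 cells = 5030  → 3.7176
row 2: Σ corner-gray over 11 cells = 5346  → 3.9512
row 3: Σ corner-gray over 11 cells = 5325  → 3.9357
row 4: Σ corner-gray over 11 cells = 5485  → 4.0539
row 5: Σ corner-gray over 11 cells = 5668  → 4.1892
row 6: Σ corner-gray over 11 cells = 5750  → 4.2498
row 7: Σ corner-gray over 11 cells = 5642  → 4.1700
row 8: Σ corner-gray over 11 cells = 5677  → 4.1958
row 9: Σ corner-gray over 11 cells = 6651  → 4.9157
row 10: Σ corner-gray over 11 cells = 6697  → 4.9497
row 11: Σ corner-gray over 11 cells = 6205  → 4.5861
row 12: Σ corner-gray over 11 cells = 7179  → 5.3060
row 13: Σ corner-gray over 11 cells = 6337  → 4.6836
Σ rows: total corner-gray = 82578  → 61.0328 mm³

61.033


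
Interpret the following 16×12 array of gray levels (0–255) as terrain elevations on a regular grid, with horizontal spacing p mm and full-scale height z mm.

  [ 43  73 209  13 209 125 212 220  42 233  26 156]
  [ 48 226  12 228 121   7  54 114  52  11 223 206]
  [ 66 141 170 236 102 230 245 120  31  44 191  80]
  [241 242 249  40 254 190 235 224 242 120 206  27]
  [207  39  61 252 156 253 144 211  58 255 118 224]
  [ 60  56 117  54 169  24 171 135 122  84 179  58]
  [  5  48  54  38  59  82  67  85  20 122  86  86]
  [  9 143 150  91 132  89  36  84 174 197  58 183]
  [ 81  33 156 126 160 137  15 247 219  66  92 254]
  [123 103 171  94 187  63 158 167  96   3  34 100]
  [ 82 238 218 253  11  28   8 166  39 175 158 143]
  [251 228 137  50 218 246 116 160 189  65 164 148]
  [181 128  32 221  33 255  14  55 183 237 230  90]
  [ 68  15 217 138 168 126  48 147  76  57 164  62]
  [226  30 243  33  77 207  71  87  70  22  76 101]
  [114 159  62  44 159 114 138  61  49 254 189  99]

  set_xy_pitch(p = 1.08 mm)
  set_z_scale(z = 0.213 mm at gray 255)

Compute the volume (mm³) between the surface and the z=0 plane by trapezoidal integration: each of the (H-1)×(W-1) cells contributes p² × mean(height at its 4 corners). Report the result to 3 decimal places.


height_mm = gray/255 × 0.213; cell vol = 1.08² × mean(4 corners)
unit = 1.08² × 0.213 / (4×255) = 0.000243572 mm³ per gray-sum
row 0: Σ corner-gray over 11 cells = 5273  → 1.2844
row 1: Σ corner-gray over 11 cells = 5516  → 1.3435
row 2: Σ corner-gray over 11 cells = 7438  → 1.8117
row 3: Σ corner-gray over 11 cells = 7797  → 1.8991
row 4: Σ corner-gray over 11 cells = 5865  → 1.4285
row 5: Σ corner-gray over 11 cells = 3753  → 0.9141
row 6: Σ corner-gray over 11 cells = 3913  → 0.9531
row 7: Σ corner-gray over 11 cells = 5337  → 1.2999
row 8: Σ corner-gray over 11 cells = 5212  → 1.2695
row 9: Σ corner-gray over 11 cells = 5188  → 1.2637
row 10: Σ corner-gray over 11 cells = 6358  → 1.5486
row 11: Σ corner-gray over 11 cells = 6592  → 1.6056
row 12: Σ corner-gray over 11 cells = 5489  → 1.3370
row 13: Σ corner-gray over 11 cells = 4601  → 1.1207
row 14: Σ corner-gray over 11 cells = 4830  → 1.1765
Σ rows: total corner-gray = 83162  → 20.2559 mm³

20.256


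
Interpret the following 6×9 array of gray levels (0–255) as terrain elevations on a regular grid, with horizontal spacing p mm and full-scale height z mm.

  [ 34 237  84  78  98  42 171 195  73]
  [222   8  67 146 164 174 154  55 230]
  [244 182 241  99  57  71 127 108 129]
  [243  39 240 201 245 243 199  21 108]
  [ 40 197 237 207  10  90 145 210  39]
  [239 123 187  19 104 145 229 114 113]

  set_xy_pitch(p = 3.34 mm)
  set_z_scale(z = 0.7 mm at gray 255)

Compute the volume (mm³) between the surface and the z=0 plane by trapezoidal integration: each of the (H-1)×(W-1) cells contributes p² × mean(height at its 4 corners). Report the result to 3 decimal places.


171.253

height_mm = gray/255 × 0.7; cell vol = 3.34² × mean(4 corners)
unit = 3.34² × 0.7 / (4×255) = 0.0076558 mm³ per gray-sum
row 0: Σ corner-gray over 8 cells = 3905  → 29.8959
row 1: Σ corner-gray over 8 cells = 4131  → 31.6261
row 2: Σ corner-gray over 8 cells = 4870  → 37.2838
row 3: Σ corner-gray over 8 cells = 4998  → 38.2637
row 4: Σ corner-gray over 8 cells = 4465  → 34.1832
Σ rows: total corner-gray = 22369  → 171.2527 mm³


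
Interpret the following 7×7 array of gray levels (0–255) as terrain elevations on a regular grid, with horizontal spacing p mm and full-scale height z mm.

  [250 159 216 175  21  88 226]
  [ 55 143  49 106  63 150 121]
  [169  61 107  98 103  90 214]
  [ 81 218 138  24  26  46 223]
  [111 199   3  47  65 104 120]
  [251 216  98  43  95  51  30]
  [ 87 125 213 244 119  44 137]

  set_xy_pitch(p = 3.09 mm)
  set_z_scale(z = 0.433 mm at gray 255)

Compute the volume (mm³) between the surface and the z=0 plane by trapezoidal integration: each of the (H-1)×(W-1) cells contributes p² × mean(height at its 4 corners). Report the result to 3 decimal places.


height_mm = gray/255 × 0.433; cell vol = 3.09² × mean(4 corners)
unit = 3.09² × 0.433 / (4×255) = 0.00405326 mm³ per gray-sum
row 0: Σ corner-gray over 6 cells = 2992  → 12.1274
row 1: Σ corner-gray over 6 cells = 2499  → 10.1291
row 2: Σ corner-gray over 6 cells = 2509  → 10.1696
row 3: Σ corner-gray over 6 cells = 2275  → 9.2212
row 4: Σ corner-gray over 6 cells = 2354  → 9.5414
row 5: Σ corner-gray over 6 cells = 3001  → 12.1638
Σ rows: total corner-gray = 15630  → 63.3525 mm³

63.352


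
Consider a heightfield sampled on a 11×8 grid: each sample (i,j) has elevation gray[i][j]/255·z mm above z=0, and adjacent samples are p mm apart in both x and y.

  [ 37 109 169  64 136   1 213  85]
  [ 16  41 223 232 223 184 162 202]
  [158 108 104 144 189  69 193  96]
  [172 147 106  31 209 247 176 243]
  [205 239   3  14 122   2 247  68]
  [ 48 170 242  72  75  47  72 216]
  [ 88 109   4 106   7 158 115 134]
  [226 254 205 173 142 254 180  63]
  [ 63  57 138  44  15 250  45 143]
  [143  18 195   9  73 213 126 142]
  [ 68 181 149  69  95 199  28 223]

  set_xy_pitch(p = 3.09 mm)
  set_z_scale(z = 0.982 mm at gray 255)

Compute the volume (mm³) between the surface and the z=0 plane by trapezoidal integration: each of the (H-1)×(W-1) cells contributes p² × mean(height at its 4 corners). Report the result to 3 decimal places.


331.137

height_mm = gray/255 × 0.982; cell vol = 3.09² × mean(4 corners)
unit = 3.09² × 0.982 / (4×255) = 0.00919239 mm³ per gray-sum
row 0: Σ corner-gray over 7 cells = 3854  → 35.4275
row 1: Σ corner-gray over 7 cells = 4216  → 38.7551
row 2: Σ corner-gray over 7 cells = 4115  → 37.8267
row 3: Σ corner-gray over 7 cells = 3774  → 34.6921
row 4: Σ corner-gray over 7 cells = 3147  → 28.9284
row 5: Σ corner-gray over 7 cells = 2840  → 26.1064
row 6: Σ corner-gray over 7 cells = 3925  → 36.0801
row 7: Σ corner-gray over 7 cells = 4009  → 36.8523
row 8: Σ corner-gray over 7 cells = 2857  → 26.2626
row 9: Σ corner-gray over 7 cells = 3286  → 30.2062
Σ rows: total corner-gray = 36023  → 331.1373 mm³


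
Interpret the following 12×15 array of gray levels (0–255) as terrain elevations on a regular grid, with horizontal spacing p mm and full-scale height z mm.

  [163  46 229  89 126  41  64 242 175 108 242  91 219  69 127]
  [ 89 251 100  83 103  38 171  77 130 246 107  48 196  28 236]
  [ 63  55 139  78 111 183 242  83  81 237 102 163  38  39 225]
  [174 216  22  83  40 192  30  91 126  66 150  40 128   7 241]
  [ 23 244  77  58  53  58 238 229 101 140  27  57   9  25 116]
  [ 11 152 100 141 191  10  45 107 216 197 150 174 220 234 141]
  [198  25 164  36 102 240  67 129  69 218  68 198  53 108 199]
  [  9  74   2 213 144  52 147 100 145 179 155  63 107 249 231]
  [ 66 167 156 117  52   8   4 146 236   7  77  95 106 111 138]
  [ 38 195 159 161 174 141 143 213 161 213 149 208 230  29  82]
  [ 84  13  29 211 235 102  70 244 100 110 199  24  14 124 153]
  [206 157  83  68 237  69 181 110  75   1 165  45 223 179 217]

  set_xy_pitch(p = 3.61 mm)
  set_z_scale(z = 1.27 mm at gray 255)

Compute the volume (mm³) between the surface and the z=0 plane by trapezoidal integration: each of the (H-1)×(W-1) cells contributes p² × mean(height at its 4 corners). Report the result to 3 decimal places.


1214.810

height_mm = gray/255 × 1.27; cell vol = 3.61² × mean(4 corners)
unit = 3.61² × 1.27 / (4×255) = 0.0162262 mm³ per gray-sum
row 0: Σ corner-gray over 14 cells = 7253  → 117.6889
row 1: Σ corner-gray over 14 cells = 6871  → 111.4905
row 2: Σ corner-gray over 14 cells = 6187  → 100.3918
row 3: Σ corner-gray over 14 cells = 5568  → 90.3477
row 4: Σ corner-gray over 14 cells = 6797  → 110.2898
row 5: Σ corner-gray over 14 cells = 7377  → 119.7010
row 6: Σ corner-gray over 14 cells = 6851  → 111.1660
row 7: Σ corner-gray over 14 cells = 6268  → 101.7061
row 8: Σ corner-gray over 14 cells = 7240  → 117.4780
row 9: Σ corner-gray over 14 cells = 7659  → 124.2768
row 10: Σ corner-gray over 14 cells = 6796  → 110.2735
Σ rows: total corner-gray = 74867  → 1214.8101 mm³
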